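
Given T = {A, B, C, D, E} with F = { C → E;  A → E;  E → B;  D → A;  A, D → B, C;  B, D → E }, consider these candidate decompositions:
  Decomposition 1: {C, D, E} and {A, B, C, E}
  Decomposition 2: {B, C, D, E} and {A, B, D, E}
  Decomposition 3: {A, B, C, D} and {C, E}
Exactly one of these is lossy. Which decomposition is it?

Decomposition 1

Decomposition 1: common = {C, E}, closure = {B, C, E} → lossy.
Decomposition 2: common = {B, D, E}, closure = {A, B, C, D, E} → lossless.
Decomposition 3: common = {C}, closure = {B, C, E} → lossless.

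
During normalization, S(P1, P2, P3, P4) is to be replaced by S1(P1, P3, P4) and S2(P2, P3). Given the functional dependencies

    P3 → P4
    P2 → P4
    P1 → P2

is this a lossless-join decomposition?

No

Common attributes: S1 ∩ S2 = {P3}.
Closure of {P3}: P3 → P4 applies, adding P4. So (P3)⁺ = {P3, P4}.
The closure contains neither all of S1 = {P1, P3, P4} nor all of S2 = {P2, P3}, so the common attributes are not a superkey of either fragment. The join is lossy.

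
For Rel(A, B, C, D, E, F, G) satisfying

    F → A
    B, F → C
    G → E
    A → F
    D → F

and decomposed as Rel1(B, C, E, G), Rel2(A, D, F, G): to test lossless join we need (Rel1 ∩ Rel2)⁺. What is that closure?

Rel1 ∩ Rel2 = {G}.
G → E applies, adding E
Closure: {E, G}.

E, G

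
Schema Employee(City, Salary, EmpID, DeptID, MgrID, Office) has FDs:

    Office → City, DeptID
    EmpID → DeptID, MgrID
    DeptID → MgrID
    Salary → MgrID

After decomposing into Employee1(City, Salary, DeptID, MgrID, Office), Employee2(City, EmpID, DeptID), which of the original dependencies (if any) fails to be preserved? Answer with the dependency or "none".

none

Office → City, DeptID lies within Employee1.
EmpID → DeptID, MgrID: restricted closure across fragments reaches DeptID, MgrID.
DeptID → MgrID lies within Employee1.
Salary → MgrID lies within Employee1.
Every dependency is enforceable on the fragments, so the decomposition is dependency-preserving.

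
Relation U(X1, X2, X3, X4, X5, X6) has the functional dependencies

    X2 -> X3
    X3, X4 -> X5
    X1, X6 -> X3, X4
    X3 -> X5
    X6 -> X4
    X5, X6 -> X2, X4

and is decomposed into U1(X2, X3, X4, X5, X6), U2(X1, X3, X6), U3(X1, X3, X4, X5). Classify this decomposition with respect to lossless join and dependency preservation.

Lossless test (chase): Rows 1 and 2 agree on X3; apply X3→X5 and equate their X5 entries. Rows 1 and 2 agree on X6; apply X6→X4 and equate their X4 entries. Rows 1 and 2 agree on X5, X6; apply X5, X6→X2, X4 and equate their X2, X4 entries. Row 2 is now all distinguished symbols — the join is lossless.
Dependency preservation: X1, X6 → X3, X4 is not contained in any single fragment, but the restricted closure of its left-hand side across the fragments still reaches the right-hand side; the remaining FDs each lie inside some fragment. All dependencies are preserved.

lossless and dependency-preserving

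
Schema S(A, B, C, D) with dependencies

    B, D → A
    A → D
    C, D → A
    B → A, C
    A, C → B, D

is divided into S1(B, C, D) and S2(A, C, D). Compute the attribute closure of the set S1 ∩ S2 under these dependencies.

S1 ∩ S2 = {C, D}.
C, D → A applies, adding A
A, C → B, D applies, adding B
Closure: {A, B, C, D}.

A, B, C, D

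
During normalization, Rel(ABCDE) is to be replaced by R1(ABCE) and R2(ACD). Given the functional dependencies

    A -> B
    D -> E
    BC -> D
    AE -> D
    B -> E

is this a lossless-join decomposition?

Common attributes: R1 ∩ R2 = {AC}.
Closure of {AC}: A → B applies, adding B; BC → D applies, adding D; B → E applies, adding E. So (AC)⁺ = {ABCDE}.
This closure contains every attribute of R1, so R1 ∩ R2 → R1. The join is lossless.

Yes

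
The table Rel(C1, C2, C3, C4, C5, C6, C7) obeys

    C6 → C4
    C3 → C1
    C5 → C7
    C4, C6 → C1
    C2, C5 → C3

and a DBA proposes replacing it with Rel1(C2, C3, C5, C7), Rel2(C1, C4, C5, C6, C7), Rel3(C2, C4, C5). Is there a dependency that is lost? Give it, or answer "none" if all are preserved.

Check C3 → C1: no single fragment contains all of {C1, C3}, and the restricted closure of {C3} across the fragments never reaches {C1}.
C6 → C4 is preserved.
C5 → C7 is preserved.
C4, C6 → C1 is preserved.
C2, C5 → C3 is preserved.

C3 → C1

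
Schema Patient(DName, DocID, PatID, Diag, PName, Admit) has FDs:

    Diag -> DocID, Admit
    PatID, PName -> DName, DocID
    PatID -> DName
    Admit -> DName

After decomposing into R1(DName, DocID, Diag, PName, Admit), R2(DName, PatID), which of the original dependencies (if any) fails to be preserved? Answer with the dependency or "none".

PatID, PName -> DName, DocID

Check PatID, PName → DName, DocID: no single fragment contains all of {DName, DocID, PatID, PName}, and the restricted closure of {PatID, PName} across the fragments never reaches {DName, DocID}.
Diag → DocID, Admit is preserved.
PatID → DName is preserved.
Admit → DName is preserved.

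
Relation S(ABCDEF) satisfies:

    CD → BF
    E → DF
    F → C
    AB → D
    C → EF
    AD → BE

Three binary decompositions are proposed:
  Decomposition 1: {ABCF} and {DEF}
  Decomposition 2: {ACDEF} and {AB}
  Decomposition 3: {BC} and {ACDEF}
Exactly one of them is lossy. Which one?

Decomposition 1: common = {F}, closure = {BCDEF} → lossless.
Decomposition 2: common = {A}, closure = {A} → lossy.
Decomposition 3: common = {C}, closure = {BCDEF} → lossless.

Decomposition 2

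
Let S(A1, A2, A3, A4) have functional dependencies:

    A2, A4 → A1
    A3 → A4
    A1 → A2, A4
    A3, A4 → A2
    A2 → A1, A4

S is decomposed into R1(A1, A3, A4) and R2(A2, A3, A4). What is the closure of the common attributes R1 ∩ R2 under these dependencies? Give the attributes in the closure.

A1, A2, A3, A4

R1 ∩ R2 = {A3, A4}.
A3, A4 → A2 applies, adding A2
A2 → A1, A4 applies, adding A1
Closure: {A1, A2, A3, A4}.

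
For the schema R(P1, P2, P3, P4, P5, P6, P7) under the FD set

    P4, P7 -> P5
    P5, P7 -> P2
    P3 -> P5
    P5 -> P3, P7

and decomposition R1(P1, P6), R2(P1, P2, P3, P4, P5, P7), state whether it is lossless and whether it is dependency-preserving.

Lossless test: (P1)⁺ = {P1}, which is a superkey of neither fragment — lossy.
Dependency preservation: every FD's attributes lie within a single fragment, so each can be enforced locally — preserved.

lossy but dependency-preserving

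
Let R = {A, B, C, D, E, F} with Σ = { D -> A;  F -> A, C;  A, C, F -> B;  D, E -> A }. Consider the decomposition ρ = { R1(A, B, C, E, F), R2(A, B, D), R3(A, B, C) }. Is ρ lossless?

No

Chase test. Columns are A, B, C, D, E, F; row i has aⱼ where attribute j ∈ Ri, else bᵢⱼ.
Initial tableau (one row per fragment):
  row 1: a1 a2 a3 b14 a5 a6
  row 2: a1 a2 b23 a4 b25 b26
  row 3: a1 a2 a3 b34 b35 b36
No row becomes fully distinguished — the join is lossy.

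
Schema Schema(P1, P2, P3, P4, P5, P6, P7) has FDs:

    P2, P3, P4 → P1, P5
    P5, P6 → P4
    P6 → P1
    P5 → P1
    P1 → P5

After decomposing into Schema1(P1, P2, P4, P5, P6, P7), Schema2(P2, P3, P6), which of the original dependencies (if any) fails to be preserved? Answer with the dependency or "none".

P2, P3, P4 → P1, P5

Check P2, P3, P4 → P1, P5: no single fragment contains all of {P1, P2, P3, P4, P5}, and the restricted closure of {P2, P3, P4} across the fragments never reaches {P1, P5}.
P5, P6 → P4 is preserved.
P6 → P1 is preserved.
P5 → P1 is preserved.
P1 → P5 is preserved.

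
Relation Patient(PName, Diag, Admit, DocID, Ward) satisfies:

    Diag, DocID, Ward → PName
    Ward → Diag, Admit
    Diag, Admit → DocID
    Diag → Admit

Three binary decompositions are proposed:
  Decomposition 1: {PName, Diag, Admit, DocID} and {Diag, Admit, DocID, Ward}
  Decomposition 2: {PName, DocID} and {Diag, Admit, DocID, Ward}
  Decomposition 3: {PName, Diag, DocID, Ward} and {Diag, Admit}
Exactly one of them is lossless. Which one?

Decomposition 1: common = {Diag, Admit, DocID}, closure = {Diag, Admit, DocID} → lossy.
Decomposition 2: common = {DocID}, closure = {DocID} → lossy.
Decomposition 3: common = {Diag}, closure = {Diag, Admit, DocID} → lossless.

Decomposition 3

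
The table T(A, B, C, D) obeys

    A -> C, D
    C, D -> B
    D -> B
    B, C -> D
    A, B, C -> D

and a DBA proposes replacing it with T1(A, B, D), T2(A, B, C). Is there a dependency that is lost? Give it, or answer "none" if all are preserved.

B, C -> D

Check B, C → D: no single fragment contains all of {B, C, D}, and the restricted closure of {B, C} across the fragments never reaches {D}.
A → C, D is preserved.
C, D → B is preserved.
D → B is preserved.
A, B, C → D is preserved.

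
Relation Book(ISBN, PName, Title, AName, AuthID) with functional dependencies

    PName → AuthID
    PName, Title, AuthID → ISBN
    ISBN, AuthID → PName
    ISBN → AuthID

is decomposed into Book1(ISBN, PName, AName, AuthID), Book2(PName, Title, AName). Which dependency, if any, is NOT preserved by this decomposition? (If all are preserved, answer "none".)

Check PName, Title, AuthID → ISBN: no single fragment contains all of {ISBN, PName, Title, AuthID}, and the restricted closure of {PName, Title, AuthID} across the fragments never reaches {ISBN}.
PName → AuthID is preserved.
ISBN, AuthID → PName is preserved.
ISBN → AuthID is preserved.

PName, Title, AuthID → ISBN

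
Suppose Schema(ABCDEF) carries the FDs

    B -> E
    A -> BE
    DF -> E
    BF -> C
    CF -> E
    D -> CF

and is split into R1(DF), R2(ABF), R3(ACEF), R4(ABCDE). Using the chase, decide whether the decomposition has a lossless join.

Yes

Chase test. Columns are ABCDEF; row i has aⱼ where attribute j ∈ Ri, else bᵢⱼ.
Initial tableau (one row per fragment):
  row 1: b11 b12 b13 a4 b15 a6
  row 2: a1 a2 b23 b24 b25 a6
  row 3: a1 b32 a3 b34 a5 a6
  row 4: a1 a2 a3 a4 a5 b46
Rows 2 and 4 agree on B; apply B→E and equate their E entries.
Rows 2 and 3 agree on A; apply A→BE and equate their BE entries.
Rows 2 and 3 agree on BF; apply BF→C and equate their C entries.
Rows 1 and 4 agree on D; apply D→CF and equate their CF entries.
Rows 1 and 4 agree on DF; apply DF→E and equate their E entries.
Row 4 is now all distinguished symbols — the join is lossless.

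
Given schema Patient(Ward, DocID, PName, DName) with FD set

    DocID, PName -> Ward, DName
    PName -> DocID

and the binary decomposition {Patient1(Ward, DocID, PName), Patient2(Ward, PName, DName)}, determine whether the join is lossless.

Common attributes: Patient1 ∩ Patient2 = {Ward, PName}.
Closure of {Ward, PName}: PName → DocID applies, adding DocID; DocID, PName → Ward, DName applies, adding DName. So (Ward, PName)⁺ = {Ward, DocID, PName, DName}.
This closure contains every attribute of Patient1, so Patient1 ∩ Patient2 → Patient1. The join is lossless.

Yes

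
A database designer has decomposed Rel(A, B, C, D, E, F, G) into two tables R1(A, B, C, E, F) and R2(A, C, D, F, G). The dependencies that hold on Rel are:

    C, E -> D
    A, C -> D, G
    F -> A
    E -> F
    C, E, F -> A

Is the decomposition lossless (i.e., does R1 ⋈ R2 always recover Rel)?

Common attributes: R1 ∩ R2 = {A, C, F}.
Closure of {A, C, F}: A, C → D, G applies, adding D, G. So (A, C, F)⁺ = {A, C, D, F, G}.
This closure contains every attribute of R2, so R1 ∩ R2 → R2. The join is lossless.

Yes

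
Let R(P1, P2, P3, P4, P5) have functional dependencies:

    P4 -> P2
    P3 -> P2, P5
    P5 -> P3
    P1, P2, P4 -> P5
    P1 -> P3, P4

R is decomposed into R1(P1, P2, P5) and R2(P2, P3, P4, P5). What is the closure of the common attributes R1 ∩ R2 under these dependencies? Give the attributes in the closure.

P2, P3, P5

R1 ∩ R2 = {P2, P5}.
P5 → P3 applies, adding P3
Closure: {P2, P3, P5}.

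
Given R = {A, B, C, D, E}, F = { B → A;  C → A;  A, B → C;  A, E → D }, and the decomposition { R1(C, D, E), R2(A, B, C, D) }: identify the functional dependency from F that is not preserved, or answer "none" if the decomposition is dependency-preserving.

Check A, E → D: no single fragment contains all of {A, D, E}, and the restricted closure of {A, E} across the fragments never reaches {D}.
B → A is preserved.
C → A is preserved.
A, B → C is preserved.

A, E → D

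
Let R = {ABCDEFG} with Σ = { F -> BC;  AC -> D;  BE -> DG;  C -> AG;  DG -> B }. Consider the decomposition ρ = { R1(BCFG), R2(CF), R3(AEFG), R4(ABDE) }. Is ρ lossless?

Yes

Chase test. Columns are ABCDEFG; row i has aⱼ where attribute j ∈ Ri, else bᵢⱼ.
Initial tableau (one row per fragment):
  row 1: b11 a2 a3 b14 b15 a6 a7
  row 2: b21 b22 a3 b24 b25 a6 b27
  row 3: a1 b32 b33 b34 a5 a6 a7
  row 4: a1 a2 b43 a4 a5 b46 b47
Rows 1 and 2 agree on F; apply F→BC and equate their BC entries.
Rows 1 and 3 agree on F; apply F→BC and equate their BC entries.
Rows 3 and 4 agree on BE; apply BE→DG and equate their DG entries.
Rows 1 and 2 agree on C; apply C→AG and equate their AG entries.
Rows 1 and 3 agree on C; apply C→AG and equate their AG entries.
Rows 1 and 2 agree on AC; apply AC→D and equate their D entries.
Rows 1 and 3 agree on AC; apply AC→D and equate their D entries.
Row 3 is now all distinguished symbols — the join is lossless.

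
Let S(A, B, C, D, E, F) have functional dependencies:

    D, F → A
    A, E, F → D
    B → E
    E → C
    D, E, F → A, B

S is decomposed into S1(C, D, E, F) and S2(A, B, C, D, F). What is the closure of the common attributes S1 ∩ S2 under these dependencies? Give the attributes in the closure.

A, C, D, F

S1 ∩ S2 = {C, D, F}.
D, F → A applies, adding A
Closure: {A, C, D, F}.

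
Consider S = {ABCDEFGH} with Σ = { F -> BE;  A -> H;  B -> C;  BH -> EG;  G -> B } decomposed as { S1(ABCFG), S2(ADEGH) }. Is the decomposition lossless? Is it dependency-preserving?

Lossless test: (AG)⁺ = {ABCEGH}, which is a superkey of neither fragment — lossy.
Dependency preservation: the restricted closure of {F} across the fragments never reaches {BE}, so F → BE cannot be enforced without a join — not preserved.

lossy and not dependency-preserving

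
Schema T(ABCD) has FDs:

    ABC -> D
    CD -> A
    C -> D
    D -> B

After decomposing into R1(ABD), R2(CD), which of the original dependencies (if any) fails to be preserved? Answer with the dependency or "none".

Check CD → A: no single fragment contains all of {ACD}, and the restricted closure of {CD} across the fragments never reaches {A}.
ABC → D is preserved.
C → D is preserved.
D → B is preserved.

CD -> A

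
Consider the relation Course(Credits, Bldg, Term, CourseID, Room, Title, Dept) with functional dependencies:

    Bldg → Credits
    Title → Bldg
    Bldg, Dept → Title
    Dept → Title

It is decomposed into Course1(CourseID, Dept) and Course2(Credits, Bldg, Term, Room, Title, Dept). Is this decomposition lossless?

Common attributes: Course1 ∩ Course2 = {Dept}.
Closure of {Dept}: Dept → Title applies, adding Title; Title → Bldg applies, adding Bldg; Bldg → Credits applies, adding Credits. So (Dept)⁺ = {Credits, Bldg, Title, Dept}.
The closure contains neither all of Course1 = {CourseID, Dept} nor all of Course2 = {Credits, Bldg, Term, Room, Title, Dept}, so the common attributes are not a superkey of either fragment. The join is lossy.

No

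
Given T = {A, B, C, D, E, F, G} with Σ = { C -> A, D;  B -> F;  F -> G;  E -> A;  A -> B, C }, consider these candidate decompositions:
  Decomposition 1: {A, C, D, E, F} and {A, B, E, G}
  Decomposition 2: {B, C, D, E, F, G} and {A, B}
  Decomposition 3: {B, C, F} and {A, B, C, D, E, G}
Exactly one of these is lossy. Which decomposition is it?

Decomposition 2

Decomposition 1: common = {A, E}, closure = {A, B, C, D, E, F, G} → lossless.
Decomposition 2: common = {B}, closure = {B, F, G} → lossy.
Decomposition 3: common = {B, C}, closure = {A, B, C, D, F, G} → lossless.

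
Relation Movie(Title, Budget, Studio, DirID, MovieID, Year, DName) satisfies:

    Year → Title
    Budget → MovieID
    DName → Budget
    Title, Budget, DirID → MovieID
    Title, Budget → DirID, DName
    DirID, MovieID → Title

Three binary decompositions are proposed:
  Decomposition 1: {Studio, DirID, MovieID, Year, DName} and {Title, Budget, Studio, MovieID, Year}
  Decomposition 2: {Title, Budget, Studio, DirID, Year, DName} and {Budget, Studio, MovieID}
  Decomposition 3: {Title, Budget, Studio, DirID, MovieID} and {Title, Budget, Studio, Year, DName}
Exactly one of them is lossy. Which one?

Decomposition 1

Decomposition 1: common = {Studio, MovieID, Year}, closure = {Title, Studio, MovieID, Year} → lossy.
Decomposition 2: common = {Budget, Studio}, closure = {Budget, Studio, MovieID} → lossless.
Decomposition 3: common = {Title, Budget, Studio}, closure = {Title, Budget, Studio, DirID, MovieID, DName} → lossless.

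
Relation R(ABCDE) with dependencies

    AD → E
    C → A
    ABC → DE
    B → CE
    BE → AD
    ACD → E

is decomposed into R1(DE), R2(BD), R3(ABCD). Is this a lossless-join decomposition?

Chase test. Columns are ABCDE; row i has aⱼ where attribute j ∈ Ri, else bᵢⱼ.
Initial tableau (one row per fragment):
  row 1: b11 b12 b13 a4 a5
  row 2: b21 a2 b23 a4 b25
  row 3: a1 a2 a3 a4 b35
Rows 2 and 3 agree on B; apply B→CE and equate their CE entries.
Rows 2 and 3 agree on BE; apply BE→AD and equate their AD entries.
No row becomes fully distinguished — the join is lossy.

No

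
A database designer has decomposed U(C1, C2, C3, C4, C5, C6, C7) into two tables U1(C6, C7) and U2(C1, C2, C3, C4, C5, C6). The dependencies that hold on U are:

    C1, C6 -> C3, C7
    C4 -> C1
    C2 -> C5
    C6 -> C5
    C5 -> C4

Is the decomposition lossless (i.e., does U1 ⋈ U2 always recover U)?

Yes

Common attributes: U1 ∩ U2 = {C6}.
Closure of {C6}: C6 → C5 applies, adding C5; C5 → C4 applies, adding C4; C4 → C1 applies, adding C1; C1, C6 → C3, C7 applies, adding C3, C7. So (C6)⁺ = {C1, C3, C4, C5, C6, C7}.
This closure contains every attribute of U1, so U1 ∩ U2 → U1. The join is lossless.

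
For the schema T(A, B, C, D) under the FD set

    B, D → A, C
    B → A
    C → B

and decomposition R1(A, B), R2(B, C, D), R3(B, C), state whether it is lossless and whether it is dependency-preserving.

Lossless test (chase): Rows 1 and 2 agree on B; apply B→A and equate their A entries. Rows 1 and 3 agree on B; apply B→A and equate their A entries. Row 2 is now all distinguished symbols — the join is lossless.
Dependency preservation: B, D → A, C is not contained in any single fragment, but the restricted closure of its left-hand side across the fragments still reaches the right-hand side; the remaining FDs each lie inside some fragment. All dependencies are preserved.

lossless and dependency-preserving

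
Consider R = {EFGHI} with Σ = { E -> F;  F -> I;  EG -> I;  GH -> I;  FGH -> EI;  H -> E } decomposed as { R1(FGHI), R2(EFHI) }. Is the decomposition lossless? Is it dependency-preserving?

Lossless test: (FHI)⁺ = {EFHI}, which contains all of one fragment — lossless.
Dependency preservation: EG → I; FGH → EI are not contained in any single fragment, but the restricted closure of each left-hand side across the fragments still reaches the right-hand side; the remaining FDs each lie inside some fragment. All dependencies are preserved.

lossless and dependency-preserving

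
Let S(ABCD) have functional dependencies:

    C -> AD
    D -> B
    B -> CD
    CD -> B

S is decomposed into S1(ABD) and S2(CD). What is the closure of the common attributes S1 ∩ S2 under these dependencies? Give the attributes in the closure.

ABCD

S1 ∩ S2 = {D}.
D → B applies, adding B
B → CD applies, adding C
C → AD applies, adding A
Closure: {ABCD}.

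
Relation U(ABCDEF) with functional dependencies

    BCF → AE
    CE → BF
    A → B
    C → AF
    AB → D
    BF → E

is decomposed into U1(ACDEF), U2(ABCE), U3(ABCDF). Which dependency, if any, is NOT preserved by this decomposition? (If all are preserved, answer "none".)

Check BF → E: no single fragment contains all of {BEF}, and the restricted closure of {BF} across the fragments never reaches {E}.
BCF → AE is preserved.
CE → BF is preserved.
A → B is preserved.
C → AF is preserved.
AB → D is preserved.

BF → E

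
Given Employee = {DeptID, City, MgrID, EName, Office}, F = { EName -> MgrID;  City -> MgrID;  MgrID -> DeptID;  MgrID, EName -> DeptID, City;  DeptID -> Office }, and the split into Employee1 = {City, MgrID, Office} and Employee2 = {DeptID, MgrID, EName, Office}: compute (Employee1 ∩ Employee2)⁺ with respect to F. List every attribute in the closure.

DeptID, MgrID, Office

Employee1 ∩ Employee2 = {MgrID, Office}.
MgrID → DeptID applies, adding DeptID
Closure: {DeptID, MgrID, Office}.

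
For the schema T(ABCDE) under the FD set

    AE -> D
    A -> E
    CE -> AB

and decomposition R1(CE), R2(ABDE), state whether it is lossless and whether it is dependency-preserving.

lossy and not dependency-preserving

Lossless test: (E)⁺ = {E}, which is a superkey of neither fragment — lossy.
Dependency preservation: the restricted closure of {CE} across the fragments never reaches {AB}, so CE → AB cannot be enforced without a join — not preserved.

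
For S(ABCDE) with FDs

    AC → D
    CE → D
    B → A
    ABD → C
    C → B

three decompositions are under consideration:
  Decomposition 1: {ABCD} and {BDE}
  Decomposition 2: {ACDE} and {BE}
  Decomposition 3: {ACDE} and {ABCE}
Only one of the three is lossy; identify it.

Decomposition 2

Decomposition 1: common = {BD}, closure = {ABCD} → lossless.
Decomposition 2: common = {E}, closure = {E} → lossy.
Decomposition 3: common = {ACE}, closure = {ABCDE} → lossless.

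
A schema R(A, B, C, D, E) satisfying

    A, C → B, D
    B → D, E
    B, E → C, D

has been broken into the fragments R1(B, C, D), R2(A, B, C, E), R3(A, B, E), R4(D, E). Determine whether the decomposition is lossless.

Chase test. Columns are A, B, C, D, E; row i has aⱼ where attribute j ∈ Ri, else bᵢⱼ.
Initial tableau (one row per fragment):
  row 1: b11 a2 a3 a4 b15
  row 2: a1 a2 a3 b24 a5
  row 3: a1 a2 b33 b34 a5
  row 4: b41 b42 b43 a4 a5
Rows 1 and 2 agree on B; apply B→D, E and equate their D, E entries.
Rows 1 and 3 agree on B; apply B→D, E and equate their D, E entries.
Rows 1 and 3 agree on B, E; apply B, E→C, D and equate their C, D entries.
Row 2 is now all distinguished symbols — the join is lossless.

Yes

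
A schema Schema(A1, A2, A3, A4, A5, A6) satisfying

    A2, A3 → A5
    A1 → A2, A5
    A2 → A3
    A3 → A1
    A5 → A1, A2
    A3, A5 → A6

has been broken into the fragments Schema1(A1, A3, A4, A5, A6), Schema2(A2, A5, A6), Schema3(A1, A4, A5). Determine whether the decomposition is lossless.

Yes

Chase test. Columns are A1, A2, A3, A4, A5, A6; row i has aⱼ where attribute j ∈ Schemai, else bᵢⱼ.
Initial tableau (one row per fragment):
  row 1: a1 b12 a3 a4 a5 a6
  row 2: b21 a2 b23 b24 a5 a6
  row 3: a1 b32 b33 a4 a5 b36
Rows 1 and 3 agree on A1; apply A1→A2, A5 and equate their A2, A5 entries.
Rows 1 and 3 agree on A2; apply A2→A3 and equate their A3 entries.
Rows 1 and 2 agree on A5; apply A5→A1, A2 and equate their A1, A2 entries.
Rows 1 and 3 agree on A3, A5; apply A3, A5→A6 and equate their A6 entries.
Rows 1 and 2 agree on A2; apply A2→A3 and equate their A3 entries.
Row 1 is now all distinguished symbols — the join is lossless.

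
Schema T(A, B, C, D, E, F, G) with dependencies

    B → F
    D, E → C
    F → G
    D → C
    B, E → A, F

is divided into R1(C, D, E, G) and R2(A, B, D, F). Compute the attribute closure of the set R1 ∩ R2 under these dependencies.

C, D

R1 ∩ R2 = {D}.
D → C applies, adding C
Closure: {C, D}.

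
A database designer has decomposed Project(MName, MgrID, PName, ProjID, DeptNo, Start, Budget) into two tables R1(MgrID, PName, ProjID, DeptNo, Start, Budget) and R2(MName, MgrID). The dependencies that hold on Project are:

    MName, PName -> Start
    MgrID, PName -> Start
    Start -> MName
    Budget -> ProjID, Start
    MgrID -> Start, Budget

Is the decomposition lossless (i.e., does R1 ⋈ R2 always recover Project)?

Common attributes: R1 ∩ R2 = {MgrID}.
Closure of {MgrID}: MgrID → Start, Budget applies, adding Start, Budget; Start → MName applies, adding MName; Budget → ProjID, Start applies, adding ProjID. So (MgrID)⁺ = {MName, MgrID, ProjID, Start, Budget}.
This closure contains every attribute of R2, so R1 ∩ R2 → R2. The join is lossless.

Yes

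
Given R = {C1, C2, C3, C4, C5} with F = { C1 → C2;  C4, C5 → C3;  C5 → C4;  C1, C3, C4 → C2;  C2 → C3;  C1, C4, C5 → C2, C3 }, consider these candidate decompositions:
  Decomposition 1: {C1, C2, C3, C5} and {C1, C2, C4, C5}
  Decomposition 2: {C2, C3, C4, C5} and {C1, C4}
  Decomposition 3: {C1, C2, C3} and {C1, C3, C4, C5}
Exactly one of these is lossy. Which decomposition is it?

Decomposition 1: common = {C1, C2, C5}, closure = {C1, C2, C3, C4, C5} → lossless.
Decomposition 2: common = {C4}, closure = {C4} → lossy.
Decomposition 3: common = {C1, C3}, closure = {C1, C2, C3} → lossless.

Decomposition 2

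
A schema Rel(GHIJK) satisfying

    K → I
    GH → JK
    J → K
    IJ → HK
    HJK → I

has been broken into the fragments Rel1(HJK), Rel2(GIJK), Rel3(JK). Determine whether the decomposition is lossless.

Yes

Chase test. Columns are GHIJK; row i has aⱼ where attribute j ∈ Reli, else bᵢⱼ.
Initial tableau (one row per fragment):
  row 1: b11 a2 b13 a4 a5
  row 2: a1 b22 a3 a4 a5
  row 3: b31 b32 b33 a4 a5
Rows 1 and 2 agree on K; apply K→I and equate their I entries.
Rows 1 and 3 agree on K; apply K→I and equate their I entries.
Rows 1 and 2 agree on IJ; apply IJ→HK and equate their HK entries.
Rows 1 and 3 agree on IJ; apply IJ→HK and equate their HK entries.
Row 2 is now all distinguished symbols — the join is lossless.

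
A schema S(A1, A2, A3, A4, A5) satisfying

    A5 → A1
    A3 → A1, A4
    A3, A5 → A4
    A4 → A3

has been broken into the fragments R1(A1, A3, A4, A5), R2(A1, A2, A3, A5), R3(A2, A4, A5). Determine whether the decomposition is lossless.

Chase test. Columns are A1, A2, A3, A4, A5; row i has aⱼ where attribute j ∈ Ri, else bᵢⱼ.
Initial tableau (one row per fragment):
  row 1: a1 b12 a3 a4 a5
  row 2: a1 a2 a3 b24 a5
  row 3: b31 a2 b33 a4 a5
Rows 1 and 3 agree on A5; apply A5→A1 and equate their A1 entries.
Rows 1 and 2 agree on A3; apply A3→A1, A4 and equate their A1, A4 entries.
Rows 1 and 3 agree on A4; apply A4→A3 and equate their A3 entries.
Row 2 is now all distinguished symbols — the join is lossless.

Yes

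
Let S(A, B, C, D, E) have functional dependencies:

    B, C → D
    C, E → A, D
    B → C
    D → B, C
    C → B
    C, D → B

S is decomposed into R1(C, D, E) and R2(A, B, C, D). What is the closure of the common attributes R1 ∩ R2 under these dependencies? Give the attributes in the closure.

R1 ∩ R2 = {C, D}.
D → B, C applies, adding B
Closure: {B, C, D}.

B, C, D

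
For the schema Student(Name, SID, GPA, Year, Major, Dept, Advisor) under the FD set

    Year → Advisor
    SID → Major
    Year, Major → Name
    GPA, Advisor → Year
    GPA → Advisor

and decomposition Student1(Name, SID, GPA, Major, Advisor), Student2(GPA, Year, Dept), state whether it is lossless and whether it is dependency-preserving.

Lossless test: (GPA)⁺ = {GPA, Year, Advisor}, which is a superkey of neither fragment — lossy.
Dependency preservation: the restricted closure of {Year} across the fragments never reaches {Advisor}, so Year → Advisor cannot be enforced without a join — not preserved.

lossy and not dependency-preserving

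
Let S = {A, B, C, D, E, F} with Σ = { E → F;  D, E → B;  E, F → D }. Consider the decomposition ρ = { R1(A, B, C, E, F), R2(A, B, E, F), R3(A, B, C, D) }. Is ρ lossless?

No

Chase test. Columns are A, B, C, D, E, F; row i has aⱼ where attribute j ∈ Ri, else bᵢⱼ.
Initial tableau (one row per fragment):
  row 1: a1 a2 a3 b14 a5 a6
  row 2: a1 a2 b23 b24 a5 a6
  row 3: a1 a2 a3 a4 b35 b36
Rows 1 and 2 agree on E, F; apply E, F→D and equate their D entries.
No row becomes fully distinguished — the join is lossy.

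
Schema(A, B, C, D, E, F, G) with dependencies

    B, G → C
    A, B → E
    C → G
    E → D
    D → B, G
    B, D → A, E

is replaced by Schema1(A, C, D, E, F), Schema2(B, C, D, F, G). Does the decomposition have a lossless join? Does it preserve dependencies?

lossless but not dependency-preserving

Lossless test: (C, D, F)⁺ = {A, B, C, D, E, F, G}, which contains all of one fragment — lossless.
Dependency preservation: the restricted closure of {A, B} across the fragments never reaches {E}, so A, B → E cannot be enforced without a join — not preserved.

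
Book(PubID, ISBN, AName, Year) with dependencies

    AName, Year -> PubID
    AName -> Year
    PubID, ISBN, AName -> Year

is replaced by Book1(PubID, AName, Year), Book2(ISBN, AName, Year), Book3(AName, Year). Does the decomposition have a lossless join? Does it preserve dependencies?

Lossless test (chase): Rows 1 and 2 agree on AName, Year; apply AName, Year→PubID and equate their PubID entries. Rows 1 and 3 agree on AName, Year; apply AName, Year→PubID and equate their PubID entries. Row 2 is now all distinguished symbols — the join is lossless.
Dependency preservation: PubID, ISBN, AName → Year is not contained in any single fragment, but the restricted closure of its left-hand side across the fragments still reaches the right-hand side; the remaining FDs each lie inside some fragment. All dependencies are preserved.

lossless and dependency-preserving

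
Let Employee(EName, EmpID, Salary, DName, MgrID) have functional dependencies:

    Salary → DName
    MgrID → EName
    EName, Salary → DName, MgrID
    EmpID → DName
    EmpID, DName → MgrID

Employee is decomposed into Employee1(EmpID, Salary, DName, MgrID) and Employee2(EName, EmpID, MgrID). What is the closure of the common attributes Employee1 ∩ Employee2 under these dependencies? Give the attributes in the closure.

Employee1 ∩ Employee2 = {EmpID, MgrID}.
MgrID → EName applies, adding EName
EmpID → DName applies, adding DName
Closure: {EName, EmpID, DName, MgrID}.

EName, EmpID, DName, MgrID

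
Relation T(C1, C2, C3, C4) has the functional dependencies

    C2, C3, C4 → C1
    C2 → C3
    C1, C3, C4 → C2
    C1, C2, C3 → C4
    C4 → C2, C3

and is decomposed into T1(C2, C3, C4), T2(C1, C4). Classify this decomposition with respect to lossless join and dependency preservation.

lossless but not dependency-preserving

Lossless test: (C4)⁺ = {C1, C2, C3, C4}, which contains all of one fragment — lossless.
Dependency preservation: the restricted closure of {C1, C2, C3} across the fragments never reaches {C4}, so C1, C2, C3 → C4 cannot be enforced without a join — not preserved.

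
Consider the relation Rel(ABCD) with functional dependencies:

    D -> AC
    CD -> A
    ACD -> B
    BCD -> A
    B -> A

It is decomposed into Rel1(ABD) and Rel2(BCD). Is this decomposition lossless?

Yes

Common attributes: Rel1 ∩ Rel2 = {BD}.
Closure of {BD}: D → AC applies, adding AC. So (BD)⁺ = {ABCD}.
This closure contains every attribute of Rel1, so Rel1 ∩ Rel2 → Rel1. The join is lossless.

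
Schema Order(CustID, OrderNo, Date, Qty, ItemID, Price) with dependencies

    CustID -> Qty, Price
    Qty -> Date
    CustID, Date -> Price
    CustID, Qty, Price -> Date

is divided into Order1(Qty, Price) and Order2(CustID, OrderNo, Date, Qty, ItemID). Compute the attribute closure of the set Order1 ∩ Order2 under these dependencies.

Order1 ∩ Order2 = {Qty}.
Qty → Date applies, adding Date
Closure: {Date, Qty}.

Date, Qty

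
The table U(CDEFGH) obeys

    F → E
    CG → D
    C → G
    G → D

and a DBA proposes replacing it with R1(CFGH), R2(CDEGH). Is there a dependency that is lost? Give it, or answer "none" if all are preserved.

F → E

Check F → E: no single fragment contains all of {EF}, and the restricted closure of {F} across the fragments never reaches {E}.
CG → D is preserved.
C → G is preserved.
G → D is preserved.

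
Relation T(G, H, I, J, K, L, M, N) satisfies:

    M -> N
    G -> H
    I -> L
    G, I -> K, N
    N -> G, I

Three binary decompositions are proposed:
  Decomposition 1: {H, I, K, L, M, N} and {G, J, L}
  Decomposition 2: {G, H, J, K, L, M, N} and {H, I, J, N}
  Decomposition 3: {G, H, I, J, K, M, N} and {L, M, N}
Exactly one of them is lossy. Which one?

Decomposition 1

Decomposition 1: common = {L}, closure = {L} → lossy.
Decomposition 2: common = {H, J, N}, closure = {G, H, I, J, K, L, N} → lossless.
Decomposition 3: common = {M, N}, closure = {G, H, I, K, L, M, N} → lossless.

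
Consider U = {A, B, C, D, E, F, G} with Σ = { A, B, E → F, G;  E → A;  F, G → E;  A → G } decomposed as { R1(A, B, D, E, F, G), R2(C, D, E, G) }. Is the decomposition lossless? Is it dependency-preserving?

Lossless test: (D, E, G)⁺ = {A, D, E, G}, which is a superkey of neither fragment — lossy.
Dependency preservation: every FD's attributes lie within a single fragment, so each can be enforced locally — preserved.

lossy but dependency-preserving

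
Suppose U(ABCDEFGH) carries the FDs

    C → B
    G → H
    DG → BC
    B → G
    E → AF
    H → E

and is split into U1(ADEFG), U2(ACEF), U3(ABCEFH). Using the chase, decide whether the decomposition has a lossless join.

Chase test. Columns are ABCDEFGH; row i has aⱼ where attribute j ∈ Ui, else bᵢⱼ.
Initial tableau (one row per fragment):
  row 1: a1 b12 b13 a4 a5 a6 a7 b18
  row 2: a1 b22 a3 b24 a5 a6 b27 b28
  row 3: a1 a2 a3 b34 a5 a6 b37 a8
Rows 2 and 3 agree on C; apply C→B and equate their B entries.
Rows 2 and 3 agree on B; apply B→G and equate their G entries.
Rows 2 and 3 agree on G; apply G→H and equate their H entries.
No row becomes fully distinguished — the join is lossy.

No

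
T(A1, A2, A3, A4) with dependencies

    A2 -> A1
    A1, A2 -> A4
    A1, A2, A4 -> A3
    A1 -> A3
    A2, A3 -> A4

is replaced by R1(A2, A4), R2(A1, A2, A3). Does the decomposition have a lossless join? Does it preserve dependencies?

lossless and dependency-preserving

Lossless test: (A2)⁺ = {A1, A2, A3, A4}, which contains all of one fragment — lossless.
Dependency preservation: A1, A2 → A4; A1, A2, A4 → A3; A2, A3 → A4 are not contained in any single fragment, but the restricted closure of each left-hand side across the fragments still reaches the right-hand side; the remaining FDs each lie inside some fragment. All dependencies are preserved.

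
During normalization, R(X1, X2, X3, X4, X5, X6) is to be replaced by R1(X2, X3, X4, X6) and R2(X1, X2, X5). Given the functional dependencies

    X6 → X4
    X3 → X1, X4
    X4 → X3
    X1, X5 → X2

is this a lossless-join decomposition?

Common attributes: R1 ∩ R2 = {X2}.
No dependency enlarges {X2}, so (X2)⁺ = {X2}.
The closure contains neither all of R1 = {X2, X3, X4, X6} nor all of R2 = {X1, X2, X5}, so the common attributes are not a superkey of either fragment. The join is lossy.

No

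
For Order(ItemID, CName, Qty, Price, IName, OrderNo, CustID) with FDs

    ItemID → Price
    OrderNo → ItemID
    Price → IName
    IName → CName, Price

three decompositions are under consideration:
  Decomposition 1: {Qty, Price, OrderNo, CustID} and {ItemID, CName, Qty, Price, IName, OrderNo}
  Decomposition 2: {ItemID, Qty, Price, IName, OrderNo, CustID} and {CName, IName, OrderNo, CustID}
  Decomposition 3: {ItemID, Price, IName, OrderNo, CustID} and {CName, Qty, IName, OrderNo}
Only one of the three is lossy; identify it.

Decomposition 1: common = {Qty, Price, OrderNo}, closure = {ItemID, CName, Qty, Price, IName, OrderNo} → lossless.
Decomposition 2: common = {IName, OrderNo, CustID}, closure = {ItemID, CName, Price, IName, OrderNo, CustID} → lossless.
Decomposition 3: common = {IName, OrderNo}, closure = {ItemID, CName, Price, IName, OrderNo} → lossy.

Decomposition 3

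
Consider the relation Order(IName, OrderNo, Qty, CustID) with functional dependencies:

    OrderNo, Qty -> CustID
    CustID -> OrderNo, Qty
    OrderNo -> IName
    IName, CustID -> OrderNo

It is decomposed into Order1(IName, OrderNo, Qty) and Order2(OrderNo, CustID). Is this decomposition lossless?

No

Common attributes: Order1 ∩ Order2 = {OrderNo}.
Closure of {OrderNo}: OrderNo → IName applies, adding IName. So (OrderNo)⁺ = {IName, OrderNo}.
The closure contains neither all of Order1 = {IName, OrderNo, Qty} nor all of Order2 = {OrderNo, CustID}, so the common attributes are not a superkey of either fragment. The join is lossy.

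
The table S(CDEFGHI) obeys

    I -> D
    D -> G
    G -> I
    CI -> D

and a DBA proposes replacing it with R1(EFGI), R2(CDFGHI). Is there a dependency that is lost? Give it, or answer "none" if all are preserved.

I → D lies within R2.
D → G lies within R2.
G → I lies within R1.
CI → D lies within R2.
Every dependency is enforceable on the fragments, so the decomposition is dependency-preserving.

none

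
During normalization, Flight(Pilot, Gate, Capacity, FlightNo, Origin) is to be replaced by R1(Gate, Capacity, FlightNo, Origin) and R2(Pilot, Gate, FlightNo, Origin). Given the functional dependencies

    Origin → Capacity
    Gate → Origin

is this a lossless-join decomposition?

Yes

Common attributes: R1 ∩ R2 = {Gate, FlightNo, Origin}.
Closure of {Gate, FlightNo, Origin}: Origin → Capacity applies, adding Capacity. So (Gate, FlightNo, Origin)⁺ = {Gate, Capacity, FlightNo, Origin}.
This closure contains every attribute of R1, so R1 ∩ R2 → R1. The join is lossless.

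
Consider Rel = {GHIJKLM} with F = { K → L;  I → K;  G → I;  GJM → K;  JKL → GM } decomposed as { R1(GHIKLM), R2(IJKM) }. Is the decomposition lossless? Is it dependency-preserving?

lossy and not dependency-preserving

Lossless test: (IKM)⁺ = {IKLM}, which is a superkey of neither fragment — lossy.
Dependency preservation: the restricted closure of {JKL} across the fragments never reaches {GM}, so JKL → GM cannot be enforced without a join — not preserved.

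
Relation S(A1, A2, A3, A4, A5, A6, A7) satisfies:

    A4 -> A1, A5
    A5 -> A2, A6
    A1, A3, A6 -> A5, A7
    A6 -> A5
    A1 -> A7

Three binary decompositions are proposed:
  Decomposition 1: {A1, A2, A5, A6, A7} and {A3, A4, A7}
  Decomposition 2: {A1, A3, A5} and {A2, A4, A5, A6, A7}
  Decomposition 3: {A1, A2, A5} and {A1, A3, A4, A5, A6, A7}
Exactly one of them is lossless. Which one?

Decomposition 3

Decomposition 1: common = {A7}, closure = {A7} → lossy.
Decomposition 2: common = {A5}, closure = {A2, A5, A6} → lossy.
Decomposition 3: common = {A1, A5}, closure = {A1, A2, A5, A6, A7} → lossless.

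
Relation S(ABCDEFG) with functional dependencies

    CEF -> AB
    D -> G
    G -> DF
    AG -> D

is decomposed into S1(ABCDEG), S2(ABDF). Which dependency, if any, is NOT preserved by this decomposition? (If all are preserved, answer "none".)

Check CEF → AB: no single fragment contains all of {ABCEF}, and the restricted closure of {CEF} across the fragments never reaches {AB}.
D → G is preserved.
G → DF is preserved.
AG → D is preserved.

CEF -> AB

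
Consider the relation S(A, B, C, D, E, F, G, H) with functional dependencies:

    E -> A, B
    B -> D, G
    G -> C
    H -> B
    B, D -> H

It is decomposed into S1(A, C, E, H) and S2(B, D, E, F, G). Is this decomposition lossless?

Common attributes: S1 ∩ S2 = {E}.
Closure of {E}: E → A, B applies, adding A, B; B → D, G applies, adding D, G; G → C applies, adding C; B, D → H applies, adding H. So (E)⁺ = {A, B, C, D, E, G, H}.
This closure contains every attribute of S1, so S1 ∩ S2 → S1. The join is lossless.

Yes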